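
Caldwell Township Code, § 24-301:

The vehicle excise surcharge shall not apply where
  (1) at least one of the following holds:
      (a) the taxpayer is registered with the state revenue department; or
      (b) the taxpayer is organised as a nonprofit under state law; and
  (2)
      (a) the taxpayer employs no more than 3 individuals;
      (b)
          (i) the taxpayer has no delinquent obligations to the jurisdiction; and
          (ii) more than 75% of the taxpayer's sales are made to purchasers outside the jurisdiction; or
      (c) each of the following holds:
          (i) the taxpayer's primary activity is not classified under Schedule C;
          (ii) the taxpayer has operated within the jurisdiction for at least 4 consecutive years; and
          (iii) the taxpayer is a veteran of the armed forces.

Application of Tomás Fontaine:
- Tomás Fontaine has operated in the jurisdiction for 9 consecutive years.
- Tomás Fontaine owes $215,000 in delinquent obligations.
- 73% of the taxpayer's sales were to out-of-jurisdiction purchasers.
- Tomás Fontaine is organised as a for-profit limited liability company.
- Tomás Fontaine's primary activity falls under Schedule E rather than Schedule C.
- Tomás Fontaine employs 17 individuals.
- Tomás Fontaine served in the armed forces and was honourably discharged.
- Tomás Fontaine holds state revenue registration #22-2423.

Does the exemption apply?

(a) state-registered — holds.
(b) nonprofit — not satisfied.
(1): T OR F → true.
(a) ≤ 3 employees — fails.
(i) no delinquency — not met.
(ii) >75% out-of-jur. sales — not met.
So (b) is not satisfied (F AND F).
(i) not (Schedule C activity) — met.
(ii) ≥ 4 yrs in jurisdiction — met.
(iii) veteran — holds.
So (c) is satisfied (T AND T AND T).
(2): F OR F OR T → true.
So Overall is satisfied (T AND T).

Yes — exempt.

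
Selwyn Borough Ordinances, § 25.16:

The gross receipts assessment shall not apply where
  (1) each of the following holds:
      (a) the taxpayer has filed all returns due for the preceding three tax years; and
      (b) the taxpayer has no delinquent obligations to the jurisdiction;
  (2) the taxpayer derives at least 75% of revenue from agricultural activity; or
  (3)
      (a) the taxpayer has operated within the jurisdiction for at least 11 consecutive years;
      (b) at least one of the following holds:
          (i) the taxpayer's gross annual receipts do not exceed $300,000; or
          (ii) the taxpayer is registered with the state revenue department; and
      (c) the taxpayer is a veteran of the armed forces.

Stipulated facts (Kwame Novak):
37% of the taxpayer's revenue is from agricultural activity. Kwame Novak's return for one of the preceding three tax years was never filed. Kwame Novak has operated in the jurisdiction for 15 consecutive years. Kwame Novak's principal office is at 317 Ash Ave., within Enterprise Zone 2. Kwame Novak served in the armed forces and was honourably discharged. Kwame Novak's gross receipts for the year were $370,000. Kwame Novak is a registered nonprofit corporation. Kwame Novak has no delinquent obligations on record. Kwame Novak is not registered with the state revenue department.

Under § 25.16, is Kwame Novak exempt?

No — not exempt.

(a) returns current — not satisfied.
(b) no delinquency — holds.
(1) = F AND T = false.
(2) ≥75% agricultural — fails.
(a) ≥ 11 yrs in jurisdiction — met.
(i) receipts ≤ $300,000 — not satisfied.
(ii) state-registered — fails.
So (b) is not satisfied (F OR F).
(c) veteran — holds.
So (3) is not satisfied (T AND F AND T).
Overall: F OR F OR F → false.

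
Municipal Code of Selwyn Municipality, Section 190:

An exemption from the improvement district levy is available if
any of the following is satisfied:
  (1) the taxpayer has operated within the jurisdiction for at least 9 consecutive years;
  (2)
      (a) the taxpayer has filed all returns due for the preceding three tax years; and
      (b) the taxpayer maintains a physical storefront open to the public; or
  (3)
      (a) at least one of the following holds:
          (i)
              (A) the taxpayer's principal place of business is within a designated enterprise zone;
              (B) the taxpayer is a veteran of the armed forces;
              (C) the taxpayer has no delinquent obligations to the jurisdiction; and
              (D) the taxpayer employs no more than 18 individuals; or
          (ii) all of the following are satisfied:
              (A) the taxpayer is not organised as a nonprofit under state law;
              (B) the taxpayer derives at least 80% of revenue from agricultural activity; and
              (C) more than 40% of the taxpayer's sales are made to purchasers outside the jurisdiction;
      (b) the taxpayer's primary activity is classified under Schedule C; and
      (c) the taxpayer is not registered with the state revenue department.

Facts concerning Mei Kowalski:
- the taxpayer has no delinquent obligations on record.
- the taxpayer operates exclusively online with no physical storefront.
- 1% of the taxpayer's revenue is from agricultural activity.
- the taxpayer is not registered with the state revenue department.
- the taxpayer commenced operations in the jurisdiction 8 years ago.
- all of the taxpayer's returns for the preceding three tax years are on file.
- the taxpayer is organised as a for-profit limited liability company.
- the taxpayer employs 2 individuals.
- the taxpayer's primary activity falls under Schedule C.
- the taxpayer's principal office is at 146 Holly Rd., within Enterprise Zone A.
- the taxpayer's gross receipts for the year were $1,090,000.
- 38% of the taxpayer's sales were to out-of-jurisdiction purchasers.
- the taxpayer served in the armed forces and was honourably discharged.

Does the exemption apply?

Yes — exempt.

(1) ≥ 9 yrs in jurisdiction — not satisfied.
(a) returns current — holds.
(b) has storefront — not met.
(2) = T AND F = false.
(A) in enterprise zone — satisfied.
(B) veteran — satisfied.
(C) no delinquency — satisfied.
(D) ≤ 18 employees — satisfied.
So (i) is satisfied (T AND T AND T AND T).
(A) not (nonprofit) — holds.
(B) ≥80% agricultural — fails.
(C) >40% out-of-jur. sales — fails.
(ii) = T AND F AND F = false.
(a): T OR F → true.
(b) Schedule C activity — satisfied.
(c) not (state-registered) — holds.
So (3) is satisfied (T AND T AND T).
Overall = F OR F OR T = true.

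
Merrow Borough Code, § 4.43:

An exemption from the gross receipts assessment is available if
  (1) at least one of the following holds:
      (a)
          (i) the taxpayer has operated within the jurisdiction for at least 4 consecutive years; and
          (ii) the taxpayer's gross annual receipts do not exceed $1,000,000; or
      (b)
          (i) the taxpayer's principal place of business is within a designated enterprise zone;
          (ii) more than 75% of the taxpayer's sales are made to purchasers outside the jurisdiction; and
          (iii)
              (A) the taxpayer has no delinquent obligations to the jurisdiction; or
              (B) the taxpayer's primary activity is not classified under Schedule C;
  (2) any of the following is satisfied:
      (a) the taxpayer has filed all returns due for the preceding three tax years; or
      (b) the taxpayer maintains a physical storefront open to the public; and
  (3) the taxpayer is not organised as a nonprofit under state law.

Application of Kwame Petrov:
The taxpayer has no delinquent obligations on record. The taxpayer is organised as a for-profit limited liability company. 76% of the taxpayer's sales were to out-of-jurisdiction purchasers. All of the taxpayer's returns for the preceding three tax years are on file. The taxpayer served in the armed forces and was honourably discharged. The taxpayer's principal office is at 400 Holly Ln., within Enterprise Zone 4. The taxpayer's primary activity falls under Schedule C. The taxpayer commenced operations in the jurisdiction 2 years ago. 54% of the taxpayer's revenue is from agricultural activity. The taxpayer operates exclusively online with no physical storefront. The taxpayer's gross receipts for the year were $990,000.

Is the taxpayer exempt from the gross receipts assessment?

Yes — exempt.

(i) ≥ 4 yrs in jurisdiction — fails.
(ii) receipts ≤ $1,000,000 — holds.
So (a) is not satisfied (F AND T).
(i) in enterprise zone — met.
(ii) >75% out-of-jur. sales — holds.
(A) no delinquency — holds.
(B) not (Schedule C activity) — not satisfied.
(iii): T OR F → true.
(b) = T AND T AND T = true.
(1) = F OR T = true.
(a) returns current — met.
(b) has storefront — not met.
(2): T OR F → true.
(3) not (nonprofit) — met.
So Overall is satisfied (T AND T AND T).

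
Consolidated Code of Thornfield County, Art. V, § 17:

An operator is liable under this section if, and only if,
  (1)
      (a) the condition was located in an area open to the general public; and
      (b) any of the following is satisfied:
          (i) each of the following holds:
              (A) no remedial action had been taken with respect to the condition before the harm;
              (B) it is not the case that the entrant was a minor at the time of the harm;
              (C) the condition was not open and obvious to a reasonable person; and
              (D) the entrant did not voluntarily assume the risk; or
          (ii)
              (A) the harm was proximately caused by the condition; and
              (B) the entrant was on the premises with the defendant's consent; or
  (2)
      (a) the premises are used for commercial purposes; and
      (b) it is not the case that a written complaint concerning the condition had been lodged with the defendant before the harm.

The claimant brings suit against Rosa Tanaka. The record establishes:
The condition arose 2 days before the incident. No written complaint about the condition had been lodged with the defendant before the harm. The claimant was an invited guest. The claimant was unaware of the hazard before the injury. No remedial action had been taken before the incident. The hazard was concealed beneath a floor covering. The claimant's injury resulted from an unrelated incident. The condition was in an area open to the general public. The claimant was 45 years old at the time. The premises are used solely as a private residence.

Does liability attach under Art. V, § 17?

(a) public area — satisfied.
(A) no remedial action — satisfied.
(B) not (entrant a minor) — holds.
(C) not open/obvious — holds.
(D) no assumed risk — met.
(i): T AND T AND T AND T → true.
(A) proximate cause — not met.
(B) consent to enter — satisfied.
(ii): F AND T → false.
So (b) is satisfied (T OR F).
(1): T AND T → true.
(a) commercial use — fails.
(b) not (complaint lodged) — satisfied.
(2) = F AND T = false.
Overall = T OR F = true.

Yes — liable.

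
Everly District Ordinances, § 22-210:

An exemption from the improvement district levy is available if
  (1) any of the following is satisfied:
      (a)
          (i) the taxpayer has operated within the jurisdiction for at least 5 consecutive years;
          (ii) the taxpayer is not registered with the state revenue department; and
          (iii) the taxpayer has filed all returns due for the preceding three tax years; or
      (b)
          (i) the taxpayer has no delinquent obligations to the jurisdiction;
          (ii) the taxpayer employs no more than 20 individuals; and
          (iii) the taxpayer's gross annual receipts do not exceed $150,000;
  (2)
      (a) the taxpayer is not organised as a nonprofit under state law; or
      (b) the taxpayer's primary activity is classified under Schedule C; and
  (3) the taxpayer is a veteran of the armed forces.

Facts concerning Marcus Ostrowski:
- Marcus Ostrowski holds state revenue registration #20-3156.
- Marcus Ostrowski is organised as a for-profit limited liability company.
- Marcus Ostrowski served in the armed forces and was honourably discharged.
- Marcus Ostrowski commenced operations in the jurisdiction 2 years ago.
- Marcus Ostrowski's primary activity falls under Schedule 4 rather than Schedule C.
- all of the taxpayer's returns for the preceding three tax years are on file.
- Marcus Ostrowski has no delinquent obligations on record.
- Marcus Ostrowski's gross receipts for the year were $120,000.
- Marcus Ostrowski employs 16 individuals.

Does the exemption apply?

(i) ≥ 5 yrs in jurisdiction — not satisfied.
(ii) not (state-registered) — not met.
(iii) returns current — holds.
(a): F AND F AND T → false.
(i) no delinquency — met.
(ii) ≤ 20 employees — met.
(iii) receipts ≤ $150,000 — satisfied.
So (b) is satisfied (T AND T AND T).
(1) = F OR T = true.
(a) not (nonprofit) — met.
(b) Schedule C activity — not satisfied.
So (2) is satisfied (T OR F).
(3) veteran — holds.
So Overall is satisfied (T AND T AND T).

Yes — exempt.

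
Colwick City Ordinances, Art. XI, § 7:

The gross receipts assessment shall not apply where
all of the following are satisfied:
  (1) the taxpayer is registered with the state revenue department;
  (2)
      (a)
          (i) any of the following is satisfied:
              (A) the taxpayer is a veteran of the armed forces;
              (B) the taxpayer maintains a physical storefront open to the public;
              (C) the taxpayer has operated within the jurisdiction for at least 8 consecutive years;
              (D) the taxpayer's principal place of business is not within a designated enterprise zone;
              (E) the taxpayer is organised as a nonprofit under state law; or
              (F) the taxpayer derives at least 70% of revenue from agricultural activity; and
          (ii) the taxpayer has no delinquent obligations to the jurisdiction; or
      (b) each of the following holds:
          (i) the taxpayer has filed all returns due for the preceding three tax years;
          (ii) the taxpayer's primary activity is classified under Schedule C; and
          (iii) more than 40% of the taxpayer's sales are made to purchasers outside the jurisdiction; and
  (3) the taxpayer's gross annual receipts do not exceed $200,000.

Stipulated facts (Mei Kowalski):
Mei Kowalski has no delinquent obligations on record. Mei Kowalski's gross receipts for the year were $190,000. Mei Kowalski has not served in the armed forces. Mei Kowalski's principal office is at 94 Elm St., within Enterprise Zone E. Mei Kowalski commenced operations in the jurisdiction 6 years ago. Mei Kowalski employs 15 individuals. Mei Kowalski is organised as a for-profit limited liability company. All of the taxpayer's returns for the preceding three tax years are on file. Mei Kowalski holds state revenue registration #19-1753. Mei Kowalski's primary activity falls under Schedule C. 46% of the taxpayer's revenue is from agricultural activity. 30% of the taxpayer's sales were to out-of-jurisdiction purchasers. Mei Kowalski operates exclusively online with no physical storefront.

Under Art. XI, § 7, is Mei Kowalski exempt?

(1) state-registered — holds.
(A) veteran — not met.
(B) has storefront — fails.
(C) ≥ 8 yrs in jurisdiction — fails.
(D) not (in enterprise zone) — fails.
(E) nonprofit — not satisfied.
(F) ≥70% agricultural — not met.
(i) = F OR F OR F OR F OR F OR F = false.
(ii) no delinquency — met.
So (a) is not satisfied (F AND T).
(i) returns current — met.
(ii) Schedule C activity — holds.
(iii) >40% out-of-jur. sales — not met.
(b) = T AND T AND F = false.
(2) = F OR F = false.
(3) receipts ≤ $200,000 — satisfied.
Overall = T AND F AND T = false.

No — not exempt.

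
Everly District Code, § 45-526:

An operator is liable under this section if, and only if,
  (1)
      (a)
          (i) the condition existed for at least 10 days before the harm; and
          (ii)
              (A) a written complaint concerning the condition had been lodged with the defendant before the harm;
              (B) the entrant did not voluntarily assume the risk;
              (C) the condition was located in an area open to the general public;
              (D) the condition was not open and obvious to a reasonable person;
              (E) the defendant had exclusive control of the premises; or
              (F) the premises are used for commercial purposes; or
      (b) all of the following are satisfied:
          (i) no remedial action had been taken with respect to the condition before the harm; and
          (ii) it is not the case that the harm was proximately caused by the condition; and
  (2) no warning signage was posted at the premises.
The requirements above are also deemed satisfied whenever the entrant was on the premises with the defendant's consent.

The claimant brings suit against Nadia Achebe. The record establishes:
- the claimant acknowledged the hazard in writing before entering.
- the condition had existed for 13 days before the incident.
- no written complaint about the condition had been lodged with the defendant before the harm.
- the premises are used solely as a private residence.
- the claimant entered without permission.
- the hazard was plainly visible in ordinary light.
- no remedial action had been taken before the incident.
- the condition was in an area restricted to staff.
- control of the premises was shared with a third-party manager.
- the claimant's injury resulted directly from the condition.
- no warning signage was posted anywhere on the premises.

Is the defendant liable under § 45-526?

No — not liable.

(i) condition ≥10 days old — satisfied.
(A) complaint lodged — not satisfied.
(B) no assumed risk — not satisfied.
(C) public area — not satisfied.
(D) not open/obvious — fails.
(E) exclusive control — fails.
(F) commercial use — not met.
So (ii) is not satisfied (F OR F OR F OR F OR F OR F).
So (a) is not satisfied (T AND F).
(i) no remedial action — satisfied.
(ii) not (proximate cause) — not satisfied.
(b) = T AND F = false.
(1) = F OR F = false.
(2) no signage posted — satisfied.
Overall = F AND T = false.
Exception (consent to enter) — not satisfied.
Result: main false OR exception false → false.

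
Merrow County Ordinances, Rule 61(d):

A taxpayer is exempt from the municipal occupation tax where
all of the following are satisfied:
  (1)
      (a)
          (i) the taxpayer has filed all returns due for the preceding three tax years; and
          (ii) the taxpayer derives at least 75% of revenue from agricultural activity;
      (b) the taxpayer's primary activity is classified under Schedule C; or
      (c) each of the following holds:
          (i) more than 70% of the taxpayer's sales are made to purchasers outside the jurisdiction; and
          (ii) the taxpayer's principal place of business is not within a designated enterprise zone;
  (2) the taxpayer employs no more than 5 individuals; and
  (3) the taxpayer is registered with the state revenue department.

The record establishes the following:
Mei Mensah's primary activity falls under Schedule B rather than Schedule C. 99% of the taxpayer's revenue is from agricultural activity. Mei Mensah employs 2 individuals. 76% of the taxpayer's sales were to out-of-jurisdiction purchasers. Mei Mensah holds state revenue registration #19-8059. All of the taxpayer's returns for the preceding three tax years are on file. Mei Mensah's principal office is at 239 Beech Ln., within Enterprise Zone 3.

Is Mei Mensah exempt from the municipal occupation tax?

Yes — exempt.

(i) returns current — holds.
(ii) ≥75% agricultural — met.
(a) = T AND T = true.
(b) Schedule C activity — not met.
(i) >70% out-of-jur. sales — holds.
(ii) not (in enterprise zone) — fails.
So (c) is not satisfied (T AND F).
(1) = T OR F OR F = true.
(2) ≤ 5 employees — met.
(3) state-registered — satisfied.
Overall = T AND T AND T = true.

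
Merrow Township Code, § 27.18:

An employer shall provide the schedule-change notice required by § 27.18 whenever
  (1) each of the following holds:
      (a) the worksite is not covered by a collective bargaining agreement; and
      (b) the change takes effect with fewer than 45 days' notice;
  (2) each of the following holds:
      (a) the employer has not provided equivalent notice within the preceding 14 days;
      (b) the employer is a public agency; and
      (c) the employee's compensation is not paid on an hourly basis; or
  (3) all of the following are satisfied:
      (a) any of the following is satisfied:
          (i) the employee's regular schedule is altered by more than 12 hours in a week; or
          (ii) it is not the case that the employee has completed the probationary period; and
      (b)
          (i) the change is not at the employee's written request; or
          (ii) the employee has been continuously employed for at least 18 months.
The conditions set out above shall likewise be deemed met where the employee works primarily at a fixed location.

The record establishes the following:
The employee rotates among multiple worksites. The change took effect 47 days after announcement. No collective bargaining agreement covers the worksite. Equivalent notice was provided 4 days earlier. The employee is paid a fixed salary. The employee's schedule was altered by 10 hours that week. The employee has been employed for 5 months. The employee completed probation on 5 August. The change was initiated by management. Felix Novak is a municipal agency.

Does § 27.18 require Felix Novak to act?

(a) no CBA — holds.
(b) < 45 days' notice — fails.
(1): T AND F → false.
(a) no recent notice — not met.
(b) public agency — holds.
(c) not (hourly-paid) — satisfied.
So (2) is not satisfied (F AND T AND T).
(i) schedule shift > 12h — fails.
(ii) not (past probation) — fails.
So (a) is not satisfied (F OR F).
(i) not employee-requested — holds.
(ii) tenure ≥ 18 mo. — fails.
(b) = T OR F = true.
(3): F AND T → false.
Overall = F OR F OR F = false.
Exception (fixed location) — not satisfied.
Result: main false OR exception false → false.

No — not required.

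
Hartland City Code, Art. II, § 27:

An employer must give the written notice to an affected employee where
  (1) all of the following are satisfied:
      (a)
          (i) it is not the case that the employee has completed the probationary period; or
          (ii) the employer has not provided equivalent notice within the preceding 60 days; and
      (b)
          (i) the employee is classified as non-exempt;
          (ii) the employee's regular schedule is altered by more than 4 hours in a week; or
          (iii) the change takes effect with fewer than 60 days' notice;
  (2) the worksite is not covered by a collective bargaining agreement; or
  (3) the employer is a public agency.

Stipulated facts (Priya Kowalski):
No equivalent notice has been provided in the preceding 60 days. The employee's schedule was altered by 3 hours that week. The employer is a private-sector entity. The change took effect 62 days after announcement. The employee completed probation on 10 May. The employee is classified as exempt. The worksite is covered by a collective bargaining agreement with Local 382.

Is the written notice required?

(i) not (past probation) — fails.
(ii) no recent notice — met.
(a) = F OR T = true.
(i) non-exempt — fails.
(ii) schedule shift > 4h — not met.
(iii) < 60 days' notice — not satisfied.
(b): F OR F OR F → false.
(1) = T AND F = false.
(2) no CBA — fails.
(3) public agency — not met.
Overall: F OR F OR F → false.

No — not required.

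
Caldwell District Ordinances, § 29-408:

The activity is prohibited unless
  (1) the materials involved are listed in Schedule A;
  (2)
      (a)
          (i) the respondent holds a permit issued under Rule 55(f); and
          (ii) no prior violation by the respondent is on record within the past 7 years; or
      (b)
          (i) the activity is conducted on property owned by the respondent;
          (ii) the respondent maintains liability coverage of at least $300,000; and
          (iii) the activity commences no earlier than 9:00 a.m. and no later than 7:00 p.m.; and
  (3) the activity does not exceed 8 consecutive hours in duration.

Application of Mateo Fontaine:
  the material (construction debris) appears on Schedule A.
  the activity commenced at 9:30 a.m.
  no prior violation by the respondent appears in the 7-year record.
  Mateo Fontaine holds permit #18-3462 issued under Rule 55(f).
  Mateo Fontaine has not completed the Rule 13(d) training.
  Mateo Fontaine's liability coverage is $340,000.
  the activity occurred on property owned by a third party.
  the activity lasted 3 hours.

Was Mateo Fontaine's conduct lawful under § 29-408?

Yes — lawful.

(1) Schedule A material — met.
(i) holds permit — holds.
(ii) no prior violation — met.
(a): T AND T → true.
(i) own property — not satisfied.
(ii) coverage ≥ $300,000 — satisfied.
(iii) start within hours — holds.
(b): F AND T AND T → false.
So (2) is satisfied (T OR F).
(3) ≤ 8 hrs duration — satisfied.
So Overall is satisfied (T AND T AND T).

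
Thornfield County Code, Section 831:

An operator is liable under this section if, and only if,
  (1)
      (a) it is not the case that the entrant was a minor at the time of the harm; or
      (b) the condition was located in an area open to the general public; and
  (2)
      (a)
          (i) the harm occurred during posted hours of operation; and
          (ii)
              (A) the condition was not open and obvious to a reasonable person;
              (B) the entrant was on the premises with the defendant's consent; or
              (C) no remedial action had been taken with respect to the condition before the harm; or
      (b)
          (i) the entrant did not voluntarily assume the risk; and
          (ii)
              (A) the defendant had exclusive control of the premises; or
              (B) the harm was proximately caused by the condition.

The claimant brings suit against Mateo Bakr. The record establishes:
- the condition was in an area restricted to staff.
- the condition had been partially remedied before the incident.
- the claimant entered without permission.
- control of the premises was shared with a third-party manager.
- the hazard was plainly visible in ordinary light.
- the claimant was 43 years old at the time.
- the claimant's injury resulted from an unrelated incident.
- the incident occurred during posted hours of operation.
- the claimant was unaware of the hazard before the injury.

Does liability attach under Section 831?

(a) not (entrant a minor) — holds.
(b) public area — fails.
(1) = T OR F = true.
(i) during posted hours — met.
(A) not open/obvious — not met.
(B) consent to enter — fails.
(C) no remedial action — not met.
(ii): F OR F OR F → false.
So (a) is not satisfied (T AND F).
(i) no assumed risk — met.
(A) exclusive control — not satisfied.
(B) proximate cause — not satisfied.
So (ii) is not satisfied (F OR F).
So (b) is not satisfied (T AND F).
So (2) is not satisfied (F OR F).
So Overall is not satisfied (T AND F).

No — not liable.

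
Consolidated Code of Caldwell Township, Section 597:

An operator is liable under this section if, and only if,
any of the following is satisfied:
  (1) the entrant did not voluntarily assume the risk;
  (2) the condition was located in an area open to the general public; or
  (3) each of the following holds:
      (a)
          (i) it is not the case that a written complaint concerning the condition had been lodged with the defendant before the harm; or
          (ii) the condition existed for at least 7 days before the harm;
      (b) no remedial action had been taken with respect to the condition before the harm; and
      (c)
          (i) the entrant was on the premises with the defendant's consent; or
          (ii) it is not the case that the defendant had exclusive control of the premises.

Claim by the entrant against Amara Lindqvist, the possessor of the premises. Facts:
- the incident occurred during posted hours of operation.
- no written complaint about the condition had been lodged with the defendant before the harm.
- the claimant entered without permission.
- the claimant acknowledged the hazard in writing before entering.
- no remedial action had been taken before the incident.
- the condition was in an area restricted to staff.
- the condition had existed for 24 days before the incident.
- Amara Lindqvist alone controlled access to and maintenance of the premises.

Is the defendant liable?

(1) no assumed risk — fails.
(2) public area — not satisfied.
(i) not (complaint lodged) — satisfied.
(ii) condition ≥7 days old — satisfied.
(a): T OR T → true.
(b) no remedial action — met.
(i) consent to enter — not met.
(ii) not (exclusive control) — fails.
So (c) is not satisfied (F OR F).
So (3) is not satisfied (T AND T AND F).
Overall = F OR F OR F = false.

No — not liable.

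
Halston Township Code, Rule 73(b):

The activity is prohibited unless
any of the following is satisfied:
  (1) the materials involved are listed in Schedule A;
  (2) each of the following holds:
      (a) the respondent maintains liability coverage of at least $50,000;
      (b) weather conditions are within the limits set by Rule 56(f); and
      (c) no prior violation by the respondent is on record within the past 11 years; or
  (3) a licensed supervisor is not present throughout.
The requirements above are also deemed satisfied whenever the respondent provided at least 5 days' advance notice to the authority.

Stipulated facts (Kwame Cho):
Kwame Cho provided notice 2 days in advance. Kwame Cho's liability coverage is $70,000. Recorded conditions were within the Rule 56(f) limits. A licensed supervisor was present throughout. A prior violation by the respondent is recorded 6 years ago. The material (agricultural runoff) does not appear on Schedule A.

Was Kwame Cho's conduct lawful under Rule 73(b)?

No — unlawful.

(1) Schedule A material — not satisfied.
(a) coverage ≥ $50,000 — holds.
(b) weather ok — satisfied.
(c) no prior violation — fails.
(2): T AND T AND F → false.
(3) not (supervisor present) — not satisfied.
Overall: F OR F OR F → false.
Exception (≥5 days' notice) — not satisfied.
Result: main false OR exception false → false.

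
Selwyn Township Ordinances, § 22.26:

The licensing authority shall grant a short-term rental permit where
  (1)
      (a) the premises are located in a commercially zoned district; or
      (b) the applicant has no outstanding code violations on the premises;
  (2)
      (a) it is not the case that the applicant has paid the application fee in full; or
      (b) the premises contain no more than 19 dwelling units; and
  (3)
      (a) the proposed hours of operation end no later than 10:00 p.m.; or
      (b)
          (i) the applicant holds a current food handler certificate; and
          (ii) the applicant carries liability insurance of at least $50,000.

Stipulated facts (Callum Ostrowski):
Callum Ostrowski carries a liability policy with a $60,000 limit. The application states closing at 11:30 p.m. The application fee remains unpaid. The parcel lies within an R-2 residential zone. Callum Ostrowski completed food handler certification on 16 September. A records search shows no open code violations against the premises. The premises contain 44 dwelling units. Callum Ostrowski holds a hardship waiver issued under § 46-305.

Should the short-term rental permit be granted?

(a) commercially zoned — fails.
(b) no code violations — holds.
So (1) is satisfied (F OR T).
(a) not (fee paid) — satisfied.
(b) ≤ 19 units — not satisfied.
(2) = T OR F = true.
(a) closes by 10 p.m. — not met.
(i) food handler cert. — satisfied.
(ii) insurance ≥ $50,000 — holds.
(b) = T AND T = true.
(3): F OR T → true.
Overall = T AND T AND T = true.

Yes — granted.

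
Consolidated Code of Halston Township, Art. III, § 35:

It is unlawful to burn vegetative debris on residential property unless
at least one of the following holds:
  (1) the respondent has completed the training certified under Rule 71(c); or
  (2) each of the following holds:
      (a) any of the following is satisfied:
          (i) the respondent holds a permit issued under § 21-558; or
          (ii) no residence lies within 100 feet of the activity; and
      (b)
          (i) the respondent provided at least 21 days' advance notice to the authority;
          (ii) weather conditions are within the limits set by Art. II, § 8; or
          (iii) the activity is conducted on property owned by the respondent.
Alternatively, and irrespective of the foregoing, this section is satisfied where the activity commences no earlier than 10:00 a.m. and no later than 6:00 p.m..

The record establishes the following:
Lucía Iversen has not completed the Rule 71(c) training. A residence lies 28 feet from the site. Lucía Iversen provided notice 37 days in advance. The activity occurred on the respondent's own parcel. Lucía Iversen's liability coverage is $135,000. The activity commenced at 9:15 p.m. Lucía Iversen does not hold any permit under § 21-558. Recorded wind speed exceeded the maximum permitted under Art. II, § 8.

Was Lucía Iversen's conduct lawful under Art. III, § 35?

(1) training certified — not met.
(i) holds permit — not satisfied.
(ii) no residence in 100 ft — fails.
So (a) is not satisfied (F OR F).
(i) ≥21 days' notice — satisfied.
(ii) weather ok — not met.
(iii) own property — met.
(b) = T OR F OR T = true.
(2) = F AND T = false.
Overall: F OR F → false.
Exception (start within hours) — not satisfied.
Result: main false OR exception false → false.

No — unlawful.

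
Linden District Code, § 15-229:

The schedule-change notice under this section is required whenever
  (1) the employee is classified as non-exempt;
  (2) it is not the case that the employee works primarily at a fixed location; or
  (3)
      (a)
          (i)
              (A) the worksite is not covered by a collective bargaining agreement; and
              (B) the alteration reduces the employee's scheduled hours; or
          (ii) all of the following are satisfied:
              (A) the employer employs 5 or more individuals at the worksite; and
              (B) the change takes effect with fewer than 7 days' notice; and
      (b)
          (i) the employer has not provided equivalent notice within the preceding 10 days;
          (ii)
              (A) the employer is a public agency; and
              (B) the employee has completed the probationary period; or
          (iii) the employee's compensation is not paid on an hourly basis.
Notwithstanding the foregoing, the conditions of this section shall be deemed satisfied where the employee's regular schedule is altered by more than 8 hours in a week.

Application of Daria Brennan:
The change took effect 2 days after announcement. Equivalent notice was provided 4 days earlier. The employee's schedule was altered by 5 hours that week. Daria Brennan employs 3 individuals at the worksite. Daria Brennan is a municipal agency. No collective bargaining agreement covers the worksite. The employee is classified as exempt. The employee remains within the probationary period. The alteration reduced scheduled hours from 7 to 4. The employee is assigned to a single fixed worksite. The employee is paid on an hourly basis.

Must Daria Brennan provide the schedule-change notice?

(1) non-exempt — not met.
(2) not (fixed location) — fails.
(A) no CBA — holds.
(B) hours reduced — met.
(i): T AND T → true.
(A) ≥ 5 at site — not satisfied.
(B) < 7 days' notice — satisfied.
(ii): F AND T → false.
So (a) is satisfied (T OR F).
(i) no recent notice — not satisfied.
(A) public agency — satisfied.
(B) past probation — fails.
(ii) = T AND F = false.
(iii) not (hourly-paid) — not met.
(b) = F OR F OR F = false.
So (3) is not satisfied (T AND F).
So Overall is not satisfied (F OR F OR F).
Exception (schedule shift > 8h) — not satisfied.
Result: main false OR exception false → false.

No — not required.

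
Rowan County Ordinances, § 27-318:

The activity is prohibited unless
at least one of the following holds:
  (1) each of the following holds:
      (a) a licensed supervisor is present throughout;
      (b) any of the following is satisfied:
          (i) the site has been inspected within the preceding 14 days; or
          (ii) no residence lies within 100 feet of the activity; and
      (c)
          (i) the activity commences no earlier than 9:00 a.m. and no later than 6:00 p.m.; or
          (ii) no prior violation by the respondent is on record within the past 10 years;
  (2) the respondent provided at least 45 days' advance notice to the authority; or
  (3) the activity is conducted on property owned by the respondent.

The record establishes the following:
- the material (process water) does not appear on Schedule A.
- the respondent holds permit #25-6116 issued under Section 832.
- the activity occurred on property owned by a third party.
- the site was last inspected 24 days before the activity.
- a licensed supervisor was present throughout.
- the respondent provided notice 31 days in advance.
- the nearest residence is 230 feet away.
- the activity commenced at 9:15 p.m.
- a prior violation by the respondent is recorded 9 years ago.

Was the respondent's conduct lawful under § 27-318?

(a) supervisor present — satisfied.
(i) site inspected — not met.
(ii) no residence in 100 ft — met.
So (b) is satisfied (F OR T).
(i) start within hours — fails.
(ii) no prior violation — not met.
So (c) is not satisfied (F OR F).
(1) = T AND T AND F = false.
(2) ≥45 days' notice — not satisfied.
(3) own property — fails.
Overall: F OR F OR F → false.

No — unlawful.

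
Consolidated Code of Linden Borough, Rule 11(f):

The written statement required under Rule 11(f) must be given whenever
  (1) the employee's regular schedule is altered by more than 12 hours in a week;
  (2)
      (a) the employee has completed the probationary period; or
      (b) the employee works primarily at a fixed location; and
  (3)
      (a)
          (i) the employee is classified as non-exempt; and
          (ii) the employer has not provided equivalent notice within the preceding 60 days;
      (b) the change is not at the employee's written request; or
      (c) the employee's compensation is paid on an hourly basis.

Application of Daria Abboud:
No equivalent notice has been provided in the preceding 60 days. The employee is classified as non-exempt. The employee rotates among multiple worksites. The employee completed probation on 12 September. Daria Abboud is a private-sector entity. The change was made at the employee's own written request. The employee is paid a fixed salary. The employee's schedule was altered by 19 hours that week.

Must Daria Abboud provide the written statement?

Yes — required.

(1) schedule shift > 12h — holds.
(a) past probation — met.
(b) fixed location — fails.
So (2) is satisfied (T OR F).
(i) non-exempt — met.
(ii) no recent notice — satisfied.
(a) = T AND T = true.
(b) not employee-requested — fails.
(c) hourly-paid — not satisfied.
(3) = T OR F OR F = true.
So Overall is satisfied (T AND T AND T).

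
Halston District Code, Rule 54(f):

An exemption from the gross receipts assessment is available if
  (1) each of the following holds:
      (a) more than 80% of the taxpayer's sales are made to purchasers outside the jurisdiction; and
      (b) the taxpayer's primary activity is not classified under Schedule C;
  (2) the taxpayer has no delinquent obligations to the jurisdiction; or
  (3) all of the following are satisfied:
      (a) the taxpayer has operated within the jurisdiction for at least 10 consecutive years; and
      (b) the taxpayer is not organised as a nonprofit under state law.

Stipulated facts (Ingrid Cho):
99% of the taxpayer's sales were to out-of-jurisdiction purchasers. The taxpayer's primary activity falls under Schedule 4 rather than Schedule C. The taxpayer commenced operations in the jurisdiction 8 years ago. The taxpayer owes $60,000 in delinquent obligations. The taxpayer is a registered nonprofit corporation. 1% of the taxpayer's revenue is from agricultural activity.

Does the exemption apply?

Yes — exempt.

(a) >80% out-of-jur. sales — satisfied.
(b) not (Schedule C activity) — holds.
(1) = T AND T = true.
(2) no delinquency — not satisfied.
(a) ≥ 10 yrs in jurisdiction — not met.
(b) not (nonprofit) — not satisfied.
So (3) is not satisfied (F AND F).
Overall = T OR F OR F = true.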